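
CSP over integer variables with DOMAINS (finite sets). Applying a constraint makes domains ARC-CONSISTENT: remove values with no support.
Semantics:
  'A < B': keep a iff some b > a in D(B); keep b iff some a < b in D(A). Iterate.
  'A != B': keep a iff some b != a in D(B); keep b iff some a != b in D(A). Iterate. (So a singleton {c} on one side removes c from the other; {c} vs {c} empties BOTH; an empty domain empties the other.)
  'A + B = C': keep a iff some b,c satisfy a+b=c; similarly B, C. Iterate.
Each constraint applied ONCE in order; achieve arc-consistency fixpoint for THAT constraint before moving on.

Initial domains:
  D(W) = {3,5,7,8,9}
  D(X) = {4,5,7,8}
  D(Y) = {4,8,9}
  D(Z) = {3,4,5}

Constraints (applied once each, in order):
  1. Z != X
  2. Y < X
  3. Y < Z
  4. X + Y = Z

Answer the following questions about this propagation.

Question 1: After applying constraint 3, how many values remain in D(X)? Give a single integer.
Constraint 1 (Z != X) on D(Z)={3,4,5} D(X)={4,5,7,8}: no change
Constraint 2 (Y < X) on D(Y)={4,8,9} D(X)={4,5,7,8}: Y {4,8,9}->{4}; X {4,5,7,8}->{5,7,8}
Constraint 3 (Y < Z) on D(Y)={4} D(Z)={3,4,5}: Z {3,4,5}->{5}
So after constraint 3: D(X)={5,7,8}, size = 3

Answer: 3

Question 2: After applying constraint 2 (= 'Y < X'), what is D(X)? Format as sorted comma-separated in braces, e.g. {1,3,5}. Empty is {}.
Answer: {5,7,8}

Derivation:
Constraint 1 (Z != X) on D(Z)={3,4,5} D(X)={4,5,7,8}: no change
Constraint 2 (Y < X) on D(Y)={4,8,9} D(X)={4,5,7,8}: Y {4,8,9}->{4}; X {4,5,7,8}->{5,7,8}
So after constraint 2: D(X) = {5,7,8}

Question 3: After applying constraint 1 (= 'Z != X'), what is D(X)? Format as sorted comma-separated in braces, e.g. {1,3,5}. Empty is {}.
Constraint 1 (Z != X) on D(Z)={3,4,5} D(X)={4,5,7,8}: no change
So after constraint 1: D(X) = {4,5,7,8}

Answer: {4,5,7,8}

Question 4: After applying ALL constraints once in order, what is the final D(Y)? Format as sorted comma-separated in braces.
Constraint 1 (Z != X) on D(Z)={3,4,5} D(X)={4,5,7,8}: no change
Constraint 2 (Y < X) on D(Y)={4,8,9} D(X)={4,5,7,8}: Y {4,8,9}->{4}; X {4,5,7,8}->{5,7,8}
Constraint 3 (Y < Z) on D(Y)={4} D(Z)={3,4,5}: Z {3,4,5}->{5}
Constraint 4 (X + Y = Z) on D(X)={5,7,8} D(Y)={4} D(Z)={5}: X {5,7,8}->{}; Y {4}->{}; Z {5}->{}
So after all 4 constraints: D(Y) = {}

Answer: {}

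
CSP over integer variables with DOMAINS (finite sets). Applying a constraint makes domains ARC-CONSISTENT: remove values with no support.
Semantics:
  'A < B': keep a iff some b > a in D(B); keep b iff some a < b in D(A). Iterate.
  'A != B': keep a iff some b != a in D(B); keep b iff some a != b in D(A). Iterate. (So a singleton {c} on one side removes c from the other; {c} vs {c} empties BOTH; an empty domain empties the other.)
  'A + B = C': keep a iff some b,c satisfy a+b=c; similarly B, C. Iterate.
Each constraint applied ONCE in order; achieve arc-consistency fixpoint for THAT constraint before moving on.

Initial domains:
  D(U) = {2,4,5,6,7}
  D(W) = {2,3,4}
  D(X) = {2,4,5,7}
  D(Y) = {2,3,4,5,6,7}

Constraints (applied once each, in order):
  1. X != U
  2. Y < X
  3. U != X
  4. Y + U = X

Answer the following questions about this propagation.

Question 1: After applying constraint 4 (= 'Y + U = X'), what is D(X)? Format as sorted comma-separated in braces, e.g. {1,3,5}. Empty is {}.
Answer: {4,5,7}

Derivation:
Constraint 1 (X != U) on D(X)={2,4,5,7} D(U)={2,4,5,6,7}: no change
Constraint 2 (Y < X) on D(Y)={2,3,4,5,6,7} D(X)={2,4,5,7}: Y {2,3,4,5,6,7}->{2,3,4,5,6}; X {2,4,5,7}->{4,5,7}
Constraint 3 (U != X) on D(U)={2,4,5,6,7} D(X)={4,5,7}: no change
Constraint 4 (Y + U = X) on D(Y)={2,3,4,5,6} D(U)={2,4,5,6,7} D(X)={4,5,7}: Y {2,3,4,5,6}->{2,3,5}; U {2,4,5,6,7}->{2,4,5}
So after constraint 4: D(X) = {4,5,7}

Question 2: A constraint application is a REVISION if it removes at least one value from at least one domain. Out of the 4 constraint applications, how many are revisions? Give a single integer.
Answer: 2

Derivation:
Constraint 1 (X != U) on D(X)={2,4,5,7} D(U)={2,4,5,6,7}: no change => not a revision
Constraint 2 (Y < X) on D(Y)={2,3,4,5,6,7} D(X)={2,4,5,7}: Y {2,3,4,5,6,7}->{2,3,4,5,6}; X {2,4,5,7}->{4,5,7} => REVISION
Constraint 3 (U != X) on D(U)={2,4,5,6,7} D(X)={4,5,7}: no change => not a revision
Constraint 4 (Y + U = X) on D(Y)={2,3,4,5,6} D(U)={2,4,5,6,7} D(X)={4,5,7}: Y {2,3,4,5,6}->{2,3,5}; U {2,4,5,6,7}->{2,4,5} => REVISION
Total revisions = 2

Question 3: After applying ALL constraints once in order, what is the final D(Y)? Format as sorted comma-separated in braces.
Constraint 1 (X != U) on D(X)={2,4,5,7} D(U)={2,4,5,6,7}: no change
Constraint 2 (Y < X) on D(Y)={2,3,4,5,6,7} D(X)={2,4,5,7}: Y {2,3,4,5,6,7}->{2,3,4,5,6}; X {2,4,5,7}->{4,5,7}
Constraint 3 (U != X) on D(U)={2,4,5,6,7} D(X)={4,5,7}: no change
Constraint 4 (Y + U = X) on D(Y)={2,3,4,5,6} D(U)={2,4,5,6,7} D(X)={4,5,7}: Y {2,3,4,5,6}->{2,3,5}; U {2,4,5,6,7}->{2,4,5}
So after all 4 constraints: D(Y) = {2,3,5}

Answer: {2,3,5}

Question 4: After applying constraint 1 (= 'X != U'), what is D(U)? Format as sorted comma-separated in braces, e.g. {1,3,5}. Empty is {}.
Constraint 1 (X != U) on D(X)={2,4,5,7} D(U)={2,4,5,6,7}: no change
So after constraint 1: D(U) = {2,4,5,6,7}

Answer: {2,4,5,6,7}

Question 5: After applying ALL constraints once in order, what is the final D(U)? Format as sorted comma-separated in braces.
Answer: {2,4,5}

Derivation:
Constraint 1 (X != U) on D(X)={2,4,5,7} D(U)={2,4,5,6,7}: no change
Constraint 2 (Y < X) on D(Y)={2,3,4,5,6,7} D(X)={2,4,5,7}: Y {2,3,4,5,6,7}->{2,3,4,5,6}; X {2,4,5,7}->{4,5,7}
Constraint 3 (U != X) on D(U)={2,4,5,6,7} D(X)={4,5,7}: no change
Constraint 4 (Y + U = X) on D(Y)={2,3,4,5,6} D(U)={2,4,5,6,7} D(X)={4,5,7}: Y {2,3,4,5,6}->{2,3,5}; U {2,4,5,6,7}->{2,4,5}
So after all 4 constraints: D(U) = {2,4,5}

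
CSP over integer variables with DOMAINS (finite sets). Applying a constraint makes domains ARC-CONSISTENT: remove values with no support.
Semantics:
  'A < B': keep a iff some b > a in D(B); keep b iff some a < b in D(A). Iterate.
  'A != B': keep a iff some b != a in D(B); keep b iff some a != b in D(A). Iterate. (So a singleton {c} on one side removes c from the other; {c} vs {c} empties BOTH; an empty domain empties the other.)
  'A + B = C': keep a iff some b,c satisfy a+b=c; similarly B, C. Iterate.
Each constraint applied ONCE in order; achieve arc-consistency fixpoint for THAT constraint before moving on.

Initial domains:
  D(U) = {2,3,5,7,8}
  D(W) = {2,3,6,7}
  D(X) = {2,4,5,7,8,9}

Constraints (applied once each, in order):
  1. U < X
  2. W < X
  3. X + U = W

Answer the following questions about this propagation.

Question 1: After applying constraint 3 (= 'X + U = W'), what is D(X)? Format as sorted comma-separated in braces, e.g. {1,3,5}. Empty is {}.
Answer: {4,5}

Derivation:
Constraint 1 (U < X) on D(U)={2,3,5,7,8} D(X)={2,4,5,7,8,9}: X {2,4,5,7,8,9}->{4,5,7,8,9}
Constraint 2 (W < X) on D(W)={2,3,6,7} D(X)={4,5,7,8,9}: no change
Constraint 3 (X + U = W) on D(X)={4,5,7,8,9} D(U)={2,3,5,7,8} D(W)={2,3,6,7}: X {4,5,7,8,9}->{4,5}; U {2,3,5,7,8}->{2,3}; W {2,3,6,7}->{6,7}
So after constraint 3: D(X) = {4,5}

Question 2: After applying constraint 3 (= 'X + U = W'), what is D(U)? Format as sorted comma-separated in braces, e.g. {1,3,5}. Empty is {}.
Answer: {2,3}

Derivation:
Constraint 1 (U < X) on D(U)={2,3,5,7,8} D(X)={2,4,5,7,8,9}: X {2,4,5,7,8,9}->{4,5,7,8,9}
Constraint 2 (W < X) on D(W)={2,3,6,7} D(X)={4,5,7,8,9}: no change
Constraint 3 (X + U = W) on D(X)={4,5,7,8,9} D(U)={2,3,5,7,8} D(W)={2,3,6,7}: X {4,5,7,8,9}->{4,5}; U {2,3,5,7,8}->{2,3}; W {2,3,6,7}->{6,7}
So after constraint 3: D(U) = {2,3}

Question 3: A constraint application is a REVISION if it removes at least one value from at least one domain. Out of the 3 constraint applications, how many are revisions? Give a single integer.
Constraint 1 (U < X) on D(U)={2,3,5,7,8} D(X)={2,4,5,7,8,9}: X {2,4,5,7,8,9}->{4,5,7,8,9} => REVISION
Constraint 2 (W < X) on D(W)={2,3,6,7} D(X)={4,5,7,8,9}: no change => not a revision
Constraint 3 (X + U = W) on D(X)={4,5,7,8,9} D(U)={2,3,5,7,8} D(W)={2,3,6,7}: X {4,5,7,8,9}->{4,5}; U {2,3,5,7,8}->{2,3}; W {2,3,6,7}->{6,7} => REVISION
Total revisions = 2

Answer: 2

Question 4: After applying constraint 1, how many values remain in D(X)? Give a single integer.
Constraint 1 (U < X) on D(U)={2,3,5,7,8} D(X)={2,4,5,7,8,9}: X {2,4,5,7,8,9}->{4,5,7,8,9}
So after constraint 1: D(X)={4,5,7,8,9}, size = 5

Answer: 5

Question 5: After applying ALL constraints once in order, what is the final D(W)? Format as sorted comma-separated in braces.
Answer: {6,7}

Derivation:
Constraint 1 (U < X) on D(U)={2,3,5,7,8} D(X)={2,4,5,7,8,9}: X {2,4,5,7,8,9}->{4,5,7,8,9}
Constraint 2 (W < X) on D(W)={2,3,6,7} D(X)={4,5,7,8,9}: no change
Constraint 3 (X + U = W) on D(X)={4,5,7,8,9} D(U)={2,3,5,7,8} D(W)={2,3,6,7}: X {4,5,7,8,9}->{4,5}; U {2,3,5,7,8}->{2,3}; W {2,3,6,7}->{6,7}
So after all 3 constraints: D(W) = {6,7}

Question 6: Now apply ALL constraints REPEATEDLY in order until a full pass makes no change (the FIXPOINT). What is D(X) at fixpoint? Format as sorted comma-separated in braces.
Answer: {}

Derivation:
pass 0 (initial): D(X)={2,4,5,7,8,9}
pass 1: U {2,3,5,7,8}->{2,3}; W {2,3,6,7}->{6,7}; X {2,4,5,7,8,9}->{4,5}
pass 2: U {2,3}->{}; W {6,7}->{}; X {4,5}->{}
pass 3: no change
Fixpoint after 3 passes: D(X) = {}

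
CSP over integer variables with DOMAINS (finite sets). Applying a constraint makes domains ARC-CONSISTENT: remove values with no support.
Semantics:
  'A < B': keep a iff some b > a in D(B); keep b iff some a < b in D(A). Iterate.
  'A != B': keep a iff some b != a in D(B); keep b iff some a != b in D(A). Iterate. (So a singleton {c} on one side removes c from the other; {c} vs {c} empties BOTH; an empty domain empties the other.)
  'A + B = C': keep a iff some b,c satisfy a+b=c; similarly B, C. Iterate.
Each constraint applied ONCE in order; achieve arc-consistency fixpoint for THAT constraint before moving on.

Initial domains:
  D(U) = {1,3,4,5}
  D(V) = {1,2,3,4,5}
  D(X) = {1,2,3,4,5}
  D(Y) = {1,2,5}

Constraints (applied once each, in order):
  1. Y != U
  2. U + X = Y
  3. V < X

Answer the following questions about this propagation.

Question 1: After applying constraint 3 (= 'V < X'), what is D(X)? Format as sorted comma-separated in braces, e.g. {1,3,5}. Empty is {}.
Answer: {2,4}

Derivation:
Constraint 1 (Y != U) on D(Y)={1,2,5} D(U)={1,3,4,5}: no change
Constraint 2 (U + X = Y) on D(U)={1,3,4,5} D(X)={1,2,3,4,5} D(Y)={1,2,5}: U {1,3,4,5}->{1,3,4}; X {1,2,3,4,5}->{1,2,4}; Y {1,2,5}->{2,5}
Constraint 3 (V < X) on D(V)={1,2,3,4,5} D(X)={1,2,4}: V {1,2,3,4,5}->{1,2,3}; X {1,2,4}->{2,4}
So after constraint 3: D(X) = {2,4}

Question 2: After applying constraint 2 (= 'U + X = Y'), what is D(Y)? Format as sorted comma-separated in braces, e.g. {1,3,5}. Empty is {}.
Answer: {2,5}

Derivation:
Constraint 1 (Y != U) on D(Y)={1,2,5} D(U)={1,3,4,5}: no change
Constraint 2 (U + X = Y) on D(U)={1,3,4,5} D(X)={1,2,3,4,5} D(Y)={1,2,5}: U {1,3,4,5}->{1,3,4}; X {1,2,3,4,5}->{1,2,4}; Y {1,2,5}->{2,5}
So after constraint 2: D(Y) = {2,5}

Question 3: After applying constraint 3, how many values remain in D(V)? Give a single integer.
Constraint 1 (Y != U) on D(Y)={1,2,5} D(U)={1,3,4,5}: no change
Constraint 2 (U + X = Y) on D(U)={1,3,4,5} D(X)={1,2,3,4,5} D(Y)={1,2,5}: U {1,3,4,5}->{1,3,4}; X {1,2,3,4,5}->{1,2,4}; Y {1,2,5}->{2,5}
Constraint 3 (V < X) on D(V)={1,2,3,4,5} D(X)={1,2,4}: V {1,2,3,4,5}->{1,2,3}; X {1,2,4}->{2,4}
So after constraint 3: D(V)={1,2,3}, size = 3

Answer: 3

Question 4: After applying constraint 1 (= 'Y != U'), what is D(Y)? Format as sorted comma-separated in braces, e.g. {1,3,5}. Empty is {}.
Constraint 1 (Y != U) on D(Y)={1,2,5} D(U)={1,3,4,5}: no change
So after constraint 1: D(Y) = {1,2,5}

Answer: {1,2,5}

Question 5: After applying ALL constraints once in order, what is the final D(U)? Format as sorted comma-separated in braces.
Answer: {1,3,4}

Derivation:
Constraint 1 (Y != U) on D(Y)={1,2,5} D(U)={1,3,4,5}: no change
Constraint 2 (U + X = Y) on D(U)={1,3,4,5} D(X)={1,2,3,4,5} D(Y)={1,2,5}: U {1,3,4,5}->{1,3,4}; X {1,2,3,4,5}->{1,2,4}; Y {1,2,5}->{2,5}
Constraint 3 (V < X) on D(V)={1,2,3,4,5} D(X)={1,2,4}: V {1,2,3,4,5}->{1,2,3}; X {1,2,4}->{2,4}
So after all 3 constraints: D(U) = {1,3,4}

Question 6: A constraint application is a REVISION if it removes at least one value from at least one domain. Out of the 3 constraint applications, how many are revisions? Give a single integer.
Constraint 1 (Y != U) on D(Y)={1,2,5} D(U)={1,3,4,5}: no change => not a revision
Constraint 2 (U + X = Y) on D(U)={1,3,4,5} D(X)={1,2,3,4,5} D(Y)={1,2,5}: U {1,3,4,5}->{1,3,4}; X {1,2,3,4,5}->{1,2,4}; Y {1,2,5}->{2,5} => REVISION
Constraint 3 (V < X) on D(V)={1,2,3,4,5} D(X)={1,2,4}: V {1,2,3,4,5}->{1,2,3}; X {1,2,4}->{2,4} => REVISION
Total revisions = 2

Answer: 2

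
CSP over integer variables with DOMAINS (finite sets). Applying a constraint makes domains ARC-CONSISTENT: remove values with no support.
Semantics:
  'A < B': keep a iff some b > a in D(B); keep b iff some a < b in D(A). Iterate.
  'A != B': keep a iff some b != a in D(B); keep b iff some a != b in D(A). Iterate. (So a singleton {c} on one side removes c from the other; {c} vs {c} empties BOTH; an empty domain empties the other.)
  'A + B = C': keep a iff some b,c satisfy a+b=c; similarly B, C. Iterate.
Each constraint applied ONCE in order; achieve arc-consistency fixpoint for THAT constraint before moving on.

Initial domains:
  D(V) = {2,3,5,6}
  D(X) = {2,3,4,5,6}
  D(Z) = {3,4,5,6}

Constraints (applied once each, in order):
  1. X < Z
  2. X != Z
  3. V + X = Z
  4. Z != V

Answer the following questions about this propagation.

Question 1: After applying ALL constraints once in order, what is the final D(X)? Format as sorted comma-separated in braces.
Answer: {2,3,4}

Derivation:
Constraint 1 (X < Z) on D(X)={2,3,4,5,6} D(Z)={3,4,5,6}: X {2,3,4,5,6}->{2,3,4,5}
Constraint 2 (X != Z) on D(X)={2,3,4,5} D(Z)={3,4,5,6}: no change
Constraint 3 (V + X = Z) on D(V)={2,3,5,6} D(X)={2,3,4,5} D(Z)={3,4,5,6}: V {2,3,5,6}->{2,3}; X {2,3,4,5}->{2,3,4}; Z {3,4,5,6}->{4,5,6}
Constraint 4 (Z != V) on D(Z)={4,5,6} D(V)={2,3}: no change
So after all 4 constraints: D(X) = {2,3,4}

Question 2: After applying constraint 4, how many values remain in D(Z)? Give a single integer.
Answer: 3

Derivation:
Constraint 1 (X < Z) on D(X)={2,3,4,5,6} D(Z)={3,4,5,6}: X {2,3,4,5,6}->{2,3,4,5}
Constraint 2 (X != Z) on D(X)={2,3,4,5} D(Z)={3,4,5,6}: no change
Constraint 3 (V + X = Z) on D(V)={2,3,5,6} D(X)={2,3,4,5} D(Z)={3,4,5,6}: V {2,3,5,6}->{2,3}; X {2,3,4,5}->{2,3,4}; Z {3,4,5,6}->{4,5,6}
Constraint 4 (Z != V) on D(Z)={4,5,6} D(V)={2,3}: no change
So after constraint 4: D(Z)={4,5,6}, size = 3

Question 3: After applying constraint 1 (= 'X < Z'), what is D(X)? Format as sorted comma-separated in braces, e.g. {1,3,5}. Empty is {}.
Answer: {2,3,4,5}

Derivation:
Constraint 1 (X < Z) on D(X)={2,3,4,5,6} D(Z)={3,4,5,6}: X {2,3,4,5,6}->{2,3,4,5}
So after constraint 1: D(X) = {2,3,4,5}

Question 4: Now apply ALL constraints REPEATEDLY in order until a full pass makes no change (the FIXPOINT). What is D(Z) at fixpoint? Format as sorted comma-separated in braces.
pass 0 (initial): D(Z)={3,4,5,6}
pass 1: V {2,3,5,6}->{2,3}; X {2,3,4,5,6}->{2,3,4}; Z {3,4,5,6}->{4,5,6}
pass 2: no change
Fixpoint after 2 passes: D(Z) = {4,5,6}

Answer: {4,5,6}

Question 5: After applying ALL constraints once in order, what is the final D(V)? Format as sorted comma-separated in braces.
Constraint 1 (X < Z) on D(X)={2,3,4,5,6} D(Z)={3,4,5,6}: X {2,3,4,5,6}->{2,3,4,5}
Constraint 2 (X != Z) on D(X)={2,3,4,5} D(Z)={3,4,5,6}: no change
Constraint 3 (V + X = Z) on D(V)={2,3,5,6} D(X)={2,3,4,5} D(Z)={3,4,5,6}: V {2,3,5,6}->{2,3}; X {2,3,4,5}->{2,3,4}; Z {3,4,5,6}->{4,5,6}
Constraint 4 (Z != V) on D(Z)={4,5,6} D(V)={2,3}: no change
So after all 4 constraints: D(V) = {2,3}

Answer: {2,3}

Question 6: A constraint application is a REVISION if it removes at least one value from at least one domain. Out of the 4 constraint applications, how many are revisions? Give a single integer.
Constraint 1 (X < Z) on D(X)={2,3,4,5,6} D(Z)={3,4,5,6}: X {2,3,4,5,6}->{2,3,4,5} => REVISION
Constraint 2 (X != Z) on D(X)={2,3,4,5} D(Z)={3,4,5,6}: no change => not a revision
Constraint 3 (V + X = Z) on D(V)={2,3,5,6} D(X)={2,3,4,5} D(Z)={3,4,5,6}: V {2,3,5,6}->{2,3}; X {2,3,4,5}->{2,3,4}; Z {3,4,5,6}->{4,5,6} => REVISION
Constraint 4 (Z != V) on D(Z)={4,5,6} D(V)={2,3}: no change => not a revision
Total revisions = 2

Answer: 2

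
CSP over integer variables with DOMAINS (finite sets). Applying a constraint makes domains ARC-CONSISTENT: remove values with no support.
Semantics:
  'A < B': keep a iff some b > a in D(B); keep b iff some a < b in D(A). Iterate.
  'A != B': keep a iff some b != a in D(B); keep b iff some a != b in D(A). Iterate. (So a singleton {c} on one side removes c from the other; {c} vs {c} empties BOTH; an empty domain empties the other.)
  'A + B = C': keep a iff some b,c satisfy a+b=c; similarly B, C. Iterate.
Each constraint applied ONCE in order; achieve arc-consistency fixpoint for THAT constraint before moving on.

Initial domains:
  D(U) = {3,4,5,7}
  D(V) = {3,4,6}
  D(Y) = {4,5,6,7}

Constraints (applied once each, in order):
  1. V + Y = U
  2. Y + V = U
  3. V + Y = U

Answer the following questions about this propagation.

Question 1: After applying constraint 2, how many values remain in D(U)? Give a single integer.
Answer: 1

Derivation:
Constraint 1 (V + Y = U) on D(V)={3,4,6} D(Y)={4,5,6,7} D(U)={3,4,5,7}: V {3,4,6}->{3}; Y {4,5,6,7}->{4}; U {3,4,5,7}->{7}
Constraint 2 (Y + V = U) on D(Y)={4} D(V)={3} D(U)={7}: no change
So after constraint 2: D(U)={7}, size = 1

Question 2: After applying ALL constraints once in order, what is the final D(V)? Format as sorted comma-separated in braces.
Answer: {3}

Derivation:
Constraint 1 (V + Y = U) on D(V)={3,4,6} D(Y)={4,5,6,7} D(U)={3,4,5,7}: V {3,4,6}->{3}; Y {4,5,6,7}->{4}; U {3,4,5,7}->{7}
Constraint 2 (Y + V = U) on D(Y)={4} D(V)={3} D(U)={7}: no change
Constraint 3 (V + Y = U) on D(V)={3} D(Y)={4} D(U)={7}: no change
So after all 3 constraints: D(V) = {3}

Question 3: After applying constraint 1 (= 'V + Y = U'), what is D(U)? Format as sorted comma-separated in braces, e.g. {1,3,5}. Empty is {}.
Constraint 1 (V + Y = U) on D(V)={3,4,6} D(Y)={4,5,6,7} D(U)={3,4,5,7}: V {3,4,6}->{3}; Y {4,5,6,7}->{4}; U {3,4,5,7}->{7}
So after constraint 1: D(U) = {7}

Answer: {7}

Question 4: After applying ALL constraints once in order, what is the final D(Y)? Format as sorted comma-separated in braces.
Constraint 1 (V + Y = U) on D(V)={3,4,6} D(Y)={4,5,6,7} D(U)={3,4,5,7}: V {3,4,6}->{3}; Y {4,5,6,7}->{4}; U {3,4,5,7}->{7}
Constraint 2 (Y + V = U) on D(Y)={4} D(V)={3} D(U)={7}: no change
Constraint 3 (V + Y = U) on D(V)={3} D(Y)={4} D(U)={7}: no change
So after all 3 constraints: D(Y) = {4}

Answer: {4}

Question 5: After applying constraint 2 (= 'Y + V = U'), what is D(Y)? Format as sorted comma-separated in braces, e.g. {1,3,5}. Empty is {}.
Answer: {4}

Derivation:
Constraint 1 (V + Y = U) on D(V)={3,4,6} D(Y)={4,5,6,7} D(U)={3,4,5,7}: V {3,4,6}->{3}; Y {4,5,6,7}->{4}; U {3,4,5,7}->{7}
Constraint 2 (Y + V = U) on D(Y)={4} D(V)={3} D(U)={7}: no change
So after constraint 2: D(Y) = {4}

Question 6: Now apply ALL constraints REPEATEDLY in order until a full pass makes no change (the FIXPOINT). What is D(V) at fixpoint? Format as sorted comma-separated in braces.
pass 0 (initial): D(V)={3,4,6}
pass 1: U {3,4,5,7}->{7}; V {3,4,6}->{3}; Y {4,5,6,7}->{4}
pass 2: no change
Fixpoint after 2 passes: D(V) = {3}

Answer: {3}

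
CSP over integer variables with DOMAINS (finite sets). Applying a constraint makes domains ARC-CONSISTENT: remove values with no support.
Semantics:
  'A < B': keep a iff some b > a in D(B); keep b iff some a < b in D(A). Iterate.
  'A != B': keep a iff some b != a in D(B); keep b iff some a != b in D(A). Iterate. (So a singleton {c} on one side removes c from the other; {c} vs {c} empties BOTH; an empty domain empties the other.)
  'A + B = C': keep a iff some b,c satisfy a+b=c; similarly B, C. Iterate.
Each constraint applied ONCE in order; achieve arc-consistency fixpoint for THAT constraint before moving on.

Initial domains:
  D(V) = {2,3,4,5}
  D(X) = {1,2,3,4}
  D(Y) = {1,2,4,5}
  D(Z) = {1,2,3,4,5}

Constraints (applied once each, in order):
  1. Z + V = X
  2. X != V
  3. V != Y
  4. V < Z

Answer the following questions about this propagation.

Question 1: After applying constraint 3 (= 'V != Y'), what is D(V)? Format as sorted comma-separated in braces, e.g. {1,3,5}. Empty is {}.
Answer: {2,3}

Derivation:
Constraint 1 (Z + V = X) on D(Z)={1,2,3,4,5} D(V)={2,3,4,5} D(X)={1,2,3,4}: Z {1,2,3,4,5}->{1,2}; V {2,3,4,5}->{2,3}; X {1,2,3,4}->{3,4}
Constraint 2 (X != V) on D(X)={3,4} D(V)={2,3}: no change
Constraint 3 (V != Y) on D(V)={2,3} D(Y)={1,2,4,5}: no change
So after constraint 3: D(V) = {2,3}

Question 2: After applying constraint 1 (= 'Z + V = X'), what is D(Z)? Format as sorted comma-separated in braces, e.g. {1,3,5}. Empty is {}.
Constraint 1 (Z + V = X) on D(Z)={1,2,3,4,5} D(V)={2,3,4,5} D(X)={1,2,3,4}: Z {1,2,3,4,5}->{1,2}; V {2,3,4,5}->{2,3}; X {1,2,3,4}->{3,4}
So after constraint 1: D(Z) = {1,2}

Answer: {1,2}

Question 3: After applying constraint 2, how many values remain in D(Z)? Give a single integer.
Answer: 2

Derivation:
Constraint 1 (Z + V = X) on D(Z)={1,2,3,4,5} D(V)={2,3,4,5} D(X)={1,2,3,4}: Z {1,2,3,4,5}->{1,2}; V {2,3,4,5}->{2,3}; X {1,2,3,4}->{3,4}
Constraint 2 (X != V) on D(X)={3,4} D(V)={2,3}: no change
So after constraint 2: D(Z)={1,2}, size = 2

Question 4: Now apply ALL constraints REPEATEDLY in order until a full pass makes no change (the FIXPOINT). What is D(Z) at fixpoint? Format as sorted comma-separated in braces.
Answer: {}

Derivation:
pass 0 (initial): D(Z)={1,2,3,4,5}
pass 1: V {2,3,4,5}->{}; X {1,2,3,4}->{3,4}; Z {1,2,3,4,5}->{}
pass 2: X {3,4}->{}; Y {1,2,4,5}->{}
pass 3: no change
Fixpoint after 3 passes: D(Z) = {}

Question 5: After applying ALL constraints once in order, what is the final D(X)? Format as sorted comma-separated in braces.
Answer: {3,4}

Derivation:
Constraint 1 (Z + V = X) on D(Z)={1,2,3,4,5} D(V)={2,3,4,5} D(X)={1,2,3,4}: Z {1,2,3,4,5}->{1,2}; V {2,3,4,5}->{2,3}; X {1,2,3,4}->{3,4}
Constraint 2 (X != V) on D(X)={3,4} D(V)={2,3}: no change
Constraint 3 (V != Y) on D(V)={2,3} D(Y)={1,2,4,5}: no change
Constraint 4 (V < Z) on D(V)={2,3} D(Z)={1,2}: V {2,3}->{}; Z {1,2}->{}
So after all 4 constraints: D(X) = {3,4}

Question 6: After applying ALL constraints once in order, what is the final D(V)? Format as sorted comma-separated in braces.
Constraint 1 (Z + V = X) on D(Z)={1,2,3,4,5} D(V)={2,3,4,5} D(X)={1,2,3,4}: Z {1,2,3,4,5}->{1,2}; V {2,3,4,5}->{2,3}; X {1,2,3,4}->{3,4}
Constraint 2 (X != V) on D(X)={3,4} D(V)={2,3}: no change
Constraint 3 (V != Y) on D(V)={2,3} D(Y)={1,2,4,5}: no change
Constraint 4 (V < Z) on D(V)={2,3} D(Z)={1,2}: V {2,3}->{}; Z {1,2}->{}
So after all 4 constraints: D(V) = {}

Answer: {}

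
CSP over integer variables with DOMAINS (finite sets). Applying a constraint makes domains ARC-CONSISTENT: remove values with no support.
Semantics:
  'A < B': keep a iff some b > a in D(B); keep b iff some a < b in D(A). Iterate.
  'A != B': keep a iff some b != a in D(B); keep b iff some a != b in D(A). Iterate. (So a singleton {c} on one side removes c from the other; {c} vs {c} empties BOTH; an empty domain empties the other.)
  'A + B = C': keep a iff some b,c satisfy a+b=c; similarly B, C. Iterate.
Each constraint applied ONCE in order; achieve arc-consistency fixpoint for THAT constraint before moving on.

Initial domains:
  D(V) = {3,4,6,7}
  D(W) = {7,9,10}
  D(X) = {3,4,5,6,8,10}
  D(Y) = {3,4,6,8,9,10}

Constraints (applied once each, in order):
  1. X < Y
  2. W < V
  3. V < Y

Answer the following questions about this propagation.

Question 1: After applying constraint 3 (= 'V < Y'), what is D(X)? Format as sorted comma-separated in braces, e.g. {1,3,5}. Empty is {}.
Constraint 1 (X < Y) on D(X)={3,4,5,6,8,10} D(Y)={3,4,6,8,9,10}: X {3,4,5,6,8,10}->{3,4,5,6,8}; Y {3,4,6,8,9,10}->{4,6,8,9,10}
Constraint 2 (W < V) on D(W)={7,9,10} D(V)={3,4,6,7}: W {7,9,10}->{}; V {3,4,6,7}->{}
Constraint 3 (V < Y) on D(V)={} D(Y)={4,6,8,9,10}: Y {4,6,8,9,10}->{}
So after constraint 3: D(X) = {3,4,5,6,8}

Answer: {3,4,5,6,8}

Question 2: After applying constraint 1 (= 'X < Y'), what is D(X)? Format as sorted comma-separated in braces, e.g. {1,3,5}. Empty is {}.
Constraint 1 (X < Y) on D(X)={3,4,5,6,8,10} D(Y)={3,4,6,8,9,10}: X {3,4,5,6,8,10}->{3,4,5,6,8}; Y {3,4,6,8,9,10}->{4,6,8,9,10}
So after constraint 1: D(X) = {3,4,5,6,8}

Answer: {3,4,5,6,8}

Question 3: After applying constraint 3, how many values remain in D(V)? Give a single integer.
Constraint 1 (X < Y) on D(X)={3,4,5,6,8,10} D(Y)={3,4,6,8,9,10}: X {3,4,5,6,8,10}->{3,4,5,6,8}; Y {3,4,6,8,9,10}->{4,6,8,9,10}
Constraint 2 (W < V) on D(W)={7,9,10} D(V)={3,4,6,7}: W {7,9,10}->{}; V {3,4,6,7}->{}
Constraint 3 (V < Y) on D(V)={} D(Y)={4,6,8,9,10}: Y {4,6,8,9,10}->{}
So after constraint 3: D(V)={}, size = 0

Answer: 0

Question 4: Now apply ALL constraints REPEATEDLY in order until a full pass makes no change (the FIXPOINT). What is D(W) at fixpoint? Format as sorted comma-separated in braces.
Answer: {}

Derivation:
pass 0 (initial): D(W)={7,9,10}
pass 1: V {3,4,6,7}->{}; W {7,9,10}->{}; X {3,4,5,6,8,10}->{3,4,5,6,8}; Y {3,4,6,8,9,10}->{}
pass 2: X {3,4,5,6,8}->{}
pass 3: no change
Fixpoint after 3 passes: D(W) = {}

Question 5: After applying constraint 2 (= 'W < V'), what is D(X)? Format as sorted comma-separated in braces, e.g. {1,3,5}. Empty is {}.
Answer: {3,4,5,6,8}

Derivation:
Constraint 1 (X < Y) on D(X)={3,4,5,6,8,10} D(Y)={3,4,6,8,9,10}: X {3,4,5,6,8,10}->{3,4,5,6,8}; Y {3,4,6,8,9,10}->{4,6,8,9,10}
Constraint 2 (W < V) on D(W)={7,9,10} D(V)={3,4,6,7}: W {7,9,10}->{}; V {3,4,6,7}->{}
So after constraint 2: D(X) = {3,4,5,6,8}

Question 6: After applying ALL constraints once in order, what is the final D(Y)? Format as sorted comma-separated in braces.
Answer: {}

Derivation:
Constraint 1 (X < Y) on D(X)={3,4,5,6,8,10} D(Y)={3,4,6,8,9,10}: X {3,4,5,6,8,10}->{3,4,5,6,8}; Y {3,4,6,8,9,10}->{4,6,8,9,10}
Constraint 2 (W < V) on D(W)={7,9,10} D(V)={3,4,6,7}: W {7,9,10}->{}; V {3,4,6,7}->{}
Constraint 3 (V < Y) on D(V)={} D(Y)={4,6,8,9,10}: Y {4,6,8,9,10}->{}
So after all 3 constraints: D(Y) = {}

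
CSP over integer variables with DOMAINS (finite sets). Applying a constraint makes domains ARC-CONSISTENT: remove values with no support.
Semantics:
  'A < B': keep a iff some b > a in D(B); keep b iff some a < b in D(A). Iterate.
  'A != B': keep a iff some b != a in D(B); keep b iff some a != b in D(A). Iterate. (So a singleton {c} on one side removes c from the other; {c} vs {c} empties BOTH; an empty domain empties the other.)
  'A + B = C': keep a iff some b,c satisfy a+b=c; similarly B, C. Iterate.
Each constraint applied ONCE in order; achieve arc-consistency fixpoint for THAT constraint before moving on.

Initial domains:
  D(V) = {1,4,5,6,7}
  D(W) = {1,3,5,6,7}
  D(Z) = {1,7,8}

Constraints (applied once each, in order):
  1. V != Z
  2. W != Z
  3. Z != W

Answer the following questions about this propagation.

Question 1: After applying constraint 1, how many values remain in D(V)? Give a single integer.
Answer: 5

Derivation:
Constraint 1 (V != Z) on D(V)={1,4,5,6,7} D(Z)={1,7,8}: no change
So after constraint 1: D(V)={1,4,5,6,7}, size = 5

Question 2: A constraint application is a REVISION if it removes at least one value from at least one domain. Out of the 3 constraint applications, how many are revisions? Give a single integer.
Answer: 0

Derivation:
Constraint 1 (V != Z) on D(V)={1,4,5,6,7} D(Z)={1,7,8}: no change => not a revision
Constraint 2 (W != Z) on D(W)={1,3,5,6,7} D(Z)={1,7,8}: no change => not a revision
Constraint 3 (Z != W) on D(Z)={1,7,8} D(W)={1,3,5,6,7}: no change => not a revision
Total revisions = 0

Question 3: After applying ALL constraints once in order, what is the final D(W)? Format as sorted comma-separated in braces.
Answer: {1,3,5,6,7}

Derivation:
Constraint 1 (V != Z) on D(V)={1,4,5,6,7} D(Z)={1,7,8}: no change
Constraint 2 (W != Z) on D(W)={1,3,5,6,7} D(Z)={1,7,8}: no change
Constraint 3 (Z != W) on D(Z)={1,7,8} D(W)={1,3,5,6,7}: no change
So after all 3 constraints: D(W) = {1,3,5,6,7}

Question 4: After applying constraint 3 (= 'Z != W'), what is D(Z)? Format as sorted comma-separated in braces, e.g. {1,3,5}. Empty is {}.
Constraint 1 (V != Z) on D(V)={1,4,5,6,7} D(Z)={1,7,8}: no change
Constraint 2 (W != Z) on D(W)={1,3,5,6,7} D(Z)={1,7,8}: no change
Constraint 3 (Z != W) on D(Z)={1,7,8} D(W)={1,3,5,6,7}: no change
So after constraint 3: D(Z) = {1,7,8}

Answer: {1,7,8}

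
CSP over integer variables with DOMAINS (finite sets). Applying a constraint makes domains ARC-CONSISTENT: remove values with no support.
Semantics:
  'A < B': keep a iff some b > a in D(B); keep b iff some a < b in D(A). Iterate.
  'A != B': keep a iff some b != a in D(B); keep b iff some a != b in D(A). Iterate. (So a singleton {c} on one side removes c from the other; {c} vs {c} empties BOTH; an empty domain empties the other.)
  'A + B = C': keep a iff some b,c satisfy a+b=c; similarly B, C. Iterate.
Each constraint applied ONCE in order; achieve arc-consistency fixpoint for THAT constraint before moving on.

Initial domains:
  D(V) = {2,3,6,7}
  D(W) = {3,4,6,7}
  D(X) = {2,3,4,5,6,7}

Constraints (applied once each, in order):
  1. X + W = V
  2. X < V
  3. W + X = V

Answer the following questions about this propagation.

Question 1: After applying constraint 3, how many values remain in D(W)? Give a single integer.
Answer: 2

Derivation:
Constraint 1 (X + W = V) on D(X)={2,3,4,5,6,7} D(W)={3,4,6,7} D(V)={2,3,6,7}: X {2,3,4,5,6,7}->{2,3,4}; W {3,4,6,7}->{3,4}; V {2,3,6,7}->{6,7}
Constraint 2 (X < V) on D(X)={2,3,4} D(V)={6,7}: no change
Constraint 3 (W + X = V) on D(W)={3,4} D(X)={2,3,4} D(V)={6,7}: no change
So after constraint 3: D(W)={3,4}, size = 2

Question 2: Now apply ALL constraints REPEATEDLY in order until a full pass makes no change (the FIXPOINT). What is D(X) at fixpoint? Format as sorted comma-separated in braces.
Answer: {2,3,4}

Derivation:
pass 0 (initial): D(X)={2,3,4,5,6,7}
pass 1: V {2,3,6,7}->{6,7}; W {3,4,6,7}->{3,4}; X {2,3,4,5,6,7}->{2,3,4}
pass 2: no change
Fixpoint after 2 passes: D(X) = {2,3,4}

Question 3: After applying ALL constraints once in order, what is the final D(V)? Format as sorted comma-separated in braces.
Answer: {6,7}

Derivation:
Constraint 1 (X + W = V) on D(X)={2,3,4,5,6,7} D(W)={3,4,6,7} D(V)={2,3,6,7}: X {2,3,4,5,6,7}->{2,3,4}; W {3,4,6,7}->{3,4}; V {2,3,6,7}->{6,7}
Constraint 2 (X < V) on D(X)={2,3,4} D(V)={6,7}: no change
Constraint 3 (W + X = V) on D(W)={3,4} D(X)={2,3,4} D(V)={6,7}: no change
So after all 3 constraints: D(V) = {6,7}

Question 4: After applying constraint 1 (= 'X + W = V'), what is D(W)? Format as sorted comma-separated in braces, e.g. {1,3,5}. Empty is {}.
Constraint 1 (X + W = V) on D(X)={2,3,4,5,6,7} D(W)={3,4,6,7} D(V)={2,3,6,7}: X {2,3,4,5,6,7}->{2,3,4}; W {3,4,6,7}->{3,4}; V {2,3,6,7}->{6,7}
So after constraint 1: D(W) = {3,4}

Answer: {3,4}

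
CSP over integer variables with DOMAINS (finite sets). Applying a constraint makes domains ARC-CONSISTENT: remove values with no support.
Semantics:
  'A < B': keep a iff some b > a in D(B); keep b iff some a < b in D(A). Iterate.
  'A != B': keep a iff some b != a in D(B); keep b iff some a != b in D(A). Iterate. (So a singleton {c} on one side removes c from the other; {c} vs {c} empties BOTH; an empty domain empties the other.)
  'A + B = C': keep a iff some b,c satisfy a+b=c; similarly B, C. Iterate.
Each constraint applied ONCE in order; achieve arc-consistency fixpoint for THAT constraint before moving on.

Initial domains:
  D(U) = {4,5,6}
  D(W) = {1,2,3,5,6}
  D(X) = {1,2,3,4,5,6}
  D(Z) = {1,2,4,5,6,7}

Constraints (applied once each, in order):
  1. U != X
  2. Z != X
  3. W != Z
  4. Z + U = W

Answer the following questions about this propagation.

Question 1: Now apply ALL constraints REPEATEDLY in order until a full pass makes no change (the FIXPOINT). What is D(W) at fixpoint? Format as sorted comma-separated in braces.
Answer: {5,6}

Derivation:
pass 0 (initial): D(W)={1,2,3,5,6}
pass 1: U {4,5,6}->{4,5}; W {1,2,3,5,6}->{5,6}; Z {1,2,4,5,6,7}->{1,2}
pass 2: no change
Fixpoint after 2 passes: D(W) = {5,6}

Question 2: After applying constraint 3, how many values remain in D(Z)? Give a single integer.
Answer: 6

Derivation:
Constraint 1 (U != X) on D(U)={4,5,6} D(X)={1,2,3,4,5,6}: no change
Constraint 2 (Z != X) on D(Z)={1,2,4,5,6,7} D(X)={1,2,3,4,5,6}: no change
Constraint 3 (W != Z) on D(W)={1,2,3,5,6} D(Z)={1,2,4,5,6,7}: no change
So after constraint 3: D(Z)={1,2,4,5,6,7}, size = 6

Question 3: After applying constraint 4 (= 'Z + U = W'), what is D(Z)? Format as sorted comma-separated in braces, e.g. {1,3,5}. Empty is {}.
Constraint 1 (U != X) on D(U)={4,5,6} D(X)={1,2,3,4,5,6}: no change
Constraint 2 (Z != X) on D(Z)={1,2,4,5,6,7} D(X)={1,2,3,4,5,6}: no change
Constraint 3 (W != Z) on D(W)={1,2,3,5,6} D(Z)={1,2,4,5,6,7}: no change
Constraint 4 (Z + U = W) on D(Z)={1,2,4,5,6,7} D(U)={4,5,6} D(W)={1,2,3,5,6}: Z {1,2,4,5,6,7}->{1,2}; U {4,5,6}->{4,5}; W {1,2,3,5,6}->{5,6}
So after constraint 4: D(Z) = {1,2}

Answer: {1,2}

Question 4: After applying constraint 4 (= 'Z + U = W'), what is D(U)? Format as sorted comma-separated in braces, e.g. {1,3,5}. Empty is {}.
Constraint 1 (U != X) on D(U)={4,5,6} D(X)={1,2,3,4,5,6}: no change
Constraint 2 (Z != X) on D(Z)={1,2,4,5,6,7} D(X)={1,2,3,4,5,6}: no change
Constraint 3 (W != Z) on D(W)={1,2,3,5,6} D(Z)={1,2,4,5,6,7}: no change
Constraint 4 (Z + U = W) on D(Z)={1,2,4,5,6,7} D(U)={4,5,6} D(W)={1,2,3,5,6}: Z {1,2,4,5,6,7}->{1,2}; U {4,5,6}->{4,5}; W {1,2,3,5,6}->{5,6}
So after constraint 4: D(U) = {4,5}

Answer: {4,5}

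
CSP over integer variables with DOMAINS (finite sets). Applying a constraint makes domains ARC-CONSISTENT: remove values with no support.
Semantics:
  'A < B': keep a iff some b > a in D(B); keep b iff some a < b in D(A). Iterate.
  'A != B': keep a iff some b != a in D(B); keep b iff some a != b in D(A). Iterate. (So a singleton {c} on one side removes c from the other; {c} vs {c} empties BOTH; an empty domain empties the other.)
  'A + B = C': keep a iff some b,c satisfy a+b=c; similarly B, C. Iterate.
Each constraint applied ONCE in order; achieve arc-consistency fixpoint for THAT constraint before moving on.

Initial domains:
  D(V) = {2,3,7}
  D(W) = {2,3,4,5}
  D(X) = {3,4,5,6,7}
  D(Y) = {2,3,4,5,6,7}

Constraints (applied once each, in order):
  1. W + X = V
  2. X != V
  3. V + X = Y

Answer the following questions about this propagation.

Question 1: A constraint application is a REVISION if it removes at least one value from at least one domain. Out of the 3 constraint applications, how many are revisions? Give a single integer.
Answer: 2

Derivation:
Constraint 1 (W + X = V) on D(W)={2,3,4,5} D(X)={3,4,5,6,7} D(V)={2,3,7}: W {2,3,4,5}->{2,3,4}; X {3,4,5,6,7}->{3,4,5}; V {2,3,7}->{7} => REVISION
Constraint 2 (X != V) on D(X)={3,4,5} D(V)={7}: no change => not a revision
Constraint 3 (V + X = Y) on D(V)={7} D(X)={3,4,5} D(Y)={2,3,4,5,6,7}: V {7}->{}; X {3,4,5}->{}; Y {2,3,4,5,6,7}->{} => REVISION
Total revisions = 2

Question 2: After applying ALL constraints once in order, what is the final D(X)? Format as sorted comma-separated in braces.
Answer: {}

Derivation:
Constraint 1 (W + X = V) on D(W)={2,3,4,5} D(X)={3,4,5,6,7} D(V)={2,3,7}: W {2,3,4,5}->{2,3,4}; X {3,4,5,6,7}->{3,4,5}; V {2,3,7}->{7}
Constraint 2 (X != V) on D(X)={3,4,5} D(V)={7}: no change
Constraint 3 (V + X = Y) on D(V)={7} D(X)={3,4,5} D(Y)={2,3,4,5,6,7}: V {7}->{}; X {3,4,5}->{}; Y {2,3,4,5,6,7}->{}
So after all 3 constraints: D(X) = {}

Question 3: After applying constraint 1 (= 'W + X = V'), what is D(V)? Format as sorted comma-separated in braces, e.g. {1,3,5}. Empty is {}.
Constraint 1 (W + X = V) on D(W)={2,3,4,5} D(X)={3,4,5,6,7} D(V)={2,3,7}: W {2,3,4,5}->{2,3,4}; X {3,4,5,6,7}->{3,4,5}; V {2,3,7}->{7}
So after constraint 1: D(V) = {7}

Answer: {7}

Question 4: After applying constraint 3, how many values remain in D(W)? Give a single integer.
Constraint 1 (W + X = V) on D(W)={2,3,4,5} D(X)={3,4,5,6,7} D(V)={2,3,7}: W {2,3,4,5}->{2,3,4}; X {3,4,5,6,7}->{3,4,5}; V {2,3,7}->{7}
Constraint 2 (X != V) on D(X)={3,4,5} D(V)={7}: no change
Constraint 3 (V + X = Y) on D(V)={7} D(X)={3,4,5} D(Y)={2,3,4,5,6,7}: V {7}->{}; X {3,4,5}->{}; Y {2,3,4,5,6,7}->{}
So after constraint 3: D(W)={2,3,4}, size = 3

Answer: 3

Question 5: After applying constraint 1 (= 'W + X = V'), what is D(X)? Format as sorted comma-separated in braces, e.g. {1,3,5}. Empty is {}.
Constraint 1 (W + X = V) on D(W)={2,3,4,5} D(X)={3,4,5,6,7} D(V)={2,3,7}: W {2,3,4,5}->{2,3,4}; X {3,4,5,6,7}->{3,4,5}; V {2,3,7}->{7}
So after constraint 1: D(X) = {3,4,5}

Answer: {3,4,5}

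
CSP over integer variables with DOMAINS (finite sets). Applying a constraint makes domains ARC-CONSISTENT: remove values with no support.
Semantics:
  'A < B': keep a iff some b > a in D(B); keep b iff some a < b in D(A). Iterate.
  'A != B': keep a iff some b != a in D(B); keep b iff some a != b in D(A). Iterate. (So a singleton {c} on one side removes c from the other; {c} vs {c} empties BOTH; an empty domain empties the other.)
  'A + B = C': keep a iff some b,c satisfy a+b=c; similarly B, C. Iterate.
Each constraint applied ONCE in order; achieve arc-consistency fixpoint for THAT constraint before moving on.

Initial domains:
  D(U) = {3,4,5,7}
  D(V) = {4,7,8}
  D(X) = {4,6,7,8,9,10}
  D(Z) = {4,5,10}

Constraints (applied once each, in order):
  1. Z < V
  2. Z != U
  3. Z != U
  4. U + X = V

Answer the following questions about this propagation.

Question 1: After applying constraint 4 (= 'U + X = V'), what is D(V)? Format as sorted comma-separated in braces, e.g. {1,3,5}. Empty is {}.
Answer: {7,8}

Derivation:
Constraint 1 (Z < V) on D(Z)={4,5,10} D(V)={4,7,8}: Z {4,5,10}->{4,5}; V {4,7,8}->{7,8}
Constraint 2 (Z != U) on D(Z)={4,5} D(U)={3,4,5,7}: no change
Constraint 3 (Z != U) on D(Z)={4,5} D(U)={3,4,5,7}: no change
Constraint 4 (U + X = V) on D(U)={3,4,5,7} D(X)={4,6,7,8,9,10} D(V)={7,8}: U {3,4,5,7}->{3,4}; X {4,6,7,8,9,10}->{4}
So after constraint 4: D(V) = {7,8}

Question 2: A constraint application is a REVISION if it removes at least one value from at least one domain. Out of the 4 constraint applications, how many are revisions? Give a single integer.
Answer: 2

Derivation:
Constraint 1 (Z < V) on D(Z)={4,5,10} D(V)={4,7,8}: Z {4,5,10}->{4,5}; V {4,7,8}->{7,8} => REVISION
Constraint 2 (Z != U) on D(Z)={4,5} D(U)={3,4,5,7}: no change => not a revision
Constraint 3 (Z != U) on D(Z)={4,5} D(U)={3,4,5,7}: no change => not a revision
Constraint 4 (U + X = V) on D(U)={3,4,5,7} D(X)={4,6,7,8,9,10} D(V)={7,8}: U {3,4,5,7}->{3,4}; X {4,6,7,8,9,10}->{4} => REVISION
Total revisions = 2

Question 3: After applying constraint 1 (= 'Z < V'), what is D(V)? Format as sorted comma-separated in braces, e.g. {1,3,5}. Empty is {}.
Answer: {7,8}

Derivation:
Constraint 1 (Z < V) on D(Z)={4,5,10} D(V)={4,7,8}: Z {4,5,10}->{4,5}; V {4,7,8}->{7,8}
So after constraint 1: D(V) = {7,8}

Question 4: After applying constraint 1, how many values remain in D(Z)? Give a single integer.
Answer: 2

Derivation:
Constraint 1 (Z < V) on D(Z)={4,5,10} D(V)={4,7,8}: Z {4,5,10}->{4,5}; V {4,7,8}->{7,8}
So after constraint 1: D(Z)={4,5}, size = 2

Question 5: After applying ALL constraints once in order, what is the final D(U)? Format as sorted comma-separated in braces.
Answer: {3,4}

Derivation:
Constraint 1 (Z < V) on D(Z)={4,5,10} D(V)={4,7,8}: Z {4,5,10}->{4,5}; V {4,7,8}->{7,8}
Constraint 2 (Z != U) on D(Z)={4,5} D(U)={3,4,5,7}: no change
Constraint 3 (Z != U) on D(Z)={4,5} D(U)={3,4,5,7}: no change
Constraint 4 (U + X = V) on D(U)={3,4,5,7} D(X)={4,6,7,8,9,10} D(V)={7,8}: U {3,4,5,7}->{3,4}; X {4,6,7,8,9,10}->{4}
So after all 4 constraints: D(U) = {3,4}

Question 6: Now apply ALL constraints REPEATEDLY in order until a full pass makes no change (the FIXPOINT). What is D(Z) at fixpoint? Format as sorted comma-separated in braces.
Answer: {4,5}

Derivation:
pass 0 (initial): D(Z)={4,5,10}
pass 1: U {3,4,5,7}->{3,4}; V {4,7,8}->{7,8}; X {4,6,7,8,9,10}->{4}; Z {4,5,10}->{4,5}
pass 2: no change
Fixpoint after 2 passes: D(Z) = {4,5}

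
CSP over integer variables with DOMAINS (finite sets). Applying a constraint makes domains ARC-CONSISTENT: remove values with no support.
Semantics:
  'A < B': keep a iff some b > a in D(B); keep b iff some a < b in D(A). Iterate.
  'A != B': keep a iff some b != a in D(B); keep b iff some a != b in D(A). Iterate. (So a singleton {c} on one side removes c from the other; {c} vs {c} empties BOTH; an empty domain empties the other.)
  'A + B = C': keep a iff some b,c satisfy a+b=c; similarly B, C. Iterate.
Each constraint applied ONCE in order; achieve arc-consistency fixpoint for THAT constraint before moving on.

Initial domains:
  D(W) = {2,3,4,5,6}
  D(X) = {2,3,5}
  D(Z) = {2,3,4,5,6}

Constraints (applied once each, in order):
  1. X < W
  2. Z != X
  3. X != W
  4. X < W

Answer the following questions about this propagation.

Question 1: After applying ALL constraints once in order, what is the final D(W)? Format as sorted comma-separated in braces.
Constraint 1 (X < W) on D(X)={2,3,5} D(W)={2,3,4,5,6}: W {2,3,4,5,6}->{3,4,5,6}
Constraint 2 (Z != X) on D(Z)={2,3,4,5,6} D(X)={2,3,5}: no change
Constraint 3 (X != W) on D(X)={2,3,5} D(W)={3,4,5,6}: no change
Constraint 4 (X < W) on D(X)={2,3,5} D(W)={3,4,5,6}: no change
So after all 4 constraints: D(W) = {3,4,5,6}

Answer: {3,4,5,6}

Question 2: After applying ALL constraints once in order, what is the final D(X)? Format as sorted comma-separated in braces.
Answer: {2,3,5}

Derivation:
Constraint 1 (X < W) on D(X)={2,3,5} D(W)={2,3,4,5,6}: W {2,3,4,5,6}->{3,4,5,6}
Constraint 2 (Z != X) on D(Z)={2,3,4,5,6} D(X)={2,3,5}: no change
Constraint 3 (X != W) on D(X)={2,3,5} D(W)={3,4,5,6}: no change
Constraint 4 (X < W) on D(X)={2,3,5} D(W)={3,4,5,6}: no change
So after all 4 constraints: D(X) = {2,3,5}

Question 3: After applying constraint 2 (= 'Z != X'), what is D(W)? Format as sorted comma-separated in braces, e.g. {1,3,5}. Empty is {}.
Constraint 1 (X < W) on D(X)={2,3,5} D(W)={2,3,4,5,6}: W {2,3,4,5,6}->{3,4,5,6}
Constraint 2 (Z != X) on D(Z)={2,3,4,5,6} D(X)={2,3,5}: no change
So after constraint 2: D(W) = {3,4,5,6}

Answer: {3,4,5,6}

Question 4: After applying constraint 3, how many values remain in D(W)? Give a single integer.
Answer: 4

Derivation:
Constraint 1 (X < W) on D(X)={2,3,5} D(W)={2,3,4,5,6}: W {2,3,4,5,6}->{3,4,5,6}
Constraint 2 (Z != X) on D(Z)={2,3,4,5,6} D(X)={2,3,5}: no change
Constraint 3 (X != W) on D(X)={2,3,5} D(W)={3,4,5,6}: no change
So after constraint 3: D(W)={3,4,5,6}, size = 4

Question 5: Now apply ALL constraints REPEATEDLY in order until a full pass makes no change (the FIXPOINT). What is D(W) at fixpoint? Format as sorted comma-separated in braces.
Answer: {3,4,5,6}

Derivation:
pass 0 (initial): D(W)={2,3,4,5,6}
pass 1: W {2,3,4,5,6}->{3,4,5,6}
pass 2: no change
Fixpoint after 2 passes: D(W) = {3,4,5,6}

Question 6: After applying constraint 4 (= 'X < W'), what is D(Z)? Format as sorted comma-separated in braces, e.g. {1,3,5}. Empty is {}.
Constraint 1 (X < W) on D(X)={2,3,5} D(W)={2,3,4,5,6}: W {2,3,4,5,6}->{3,4,5,6}
Constraint 2 (Z != X) on D(Z)={2,3,4,5,6} D(X)={2,3,5}: no change
Constraint 3 (X != W) on D(X)={2,3,5} D(W)={3,4,5,6}: no change
Constraint 4 (X < W) on D(X)={2,3,5} D(W)={3,4,5,6}: no change
So after constraint 4: D(Z) = {2,3,4,5,6}

Answer: {2,3,4,5,6}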